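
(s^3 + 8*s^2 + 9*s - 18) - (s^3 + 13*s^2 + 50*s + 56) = -5*s^2 - 41*s - 74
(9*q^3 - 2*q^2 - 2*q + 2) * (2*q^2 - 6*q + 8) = 18*q^5 - 58*q^4 + 80*q^3 - 28*q + 16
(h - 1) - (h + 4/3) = -7/3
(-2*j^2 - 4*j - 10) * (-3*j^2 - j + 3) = 6*j^4 + 14*j^3 + 28*j^2 - 2*j - 30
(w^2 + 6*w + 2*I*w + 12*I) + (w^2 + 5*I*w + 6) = 2*w^2 + 6*w + 7*I*w + 6 + 12*I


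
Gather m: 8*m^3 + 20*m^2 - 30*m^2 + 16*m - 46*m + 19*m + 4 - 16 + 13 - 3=8*m^3 - 10*m^2 - 11*m - 2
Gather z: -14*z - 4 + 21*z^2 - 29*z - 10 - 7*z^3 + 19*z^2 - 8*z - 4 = -7*z^3 + 40*z^2 - 51*z - 18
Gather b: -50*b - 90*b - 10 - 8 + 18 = -140*b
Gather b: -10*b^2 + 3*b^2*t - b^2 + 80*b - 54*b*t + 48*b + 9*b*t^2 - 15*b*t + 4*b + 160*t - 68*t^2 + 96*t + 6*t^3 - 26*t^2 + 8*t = b^2*(3*t - 11) + b*(9*t^2 - 69*t + 132) + 6*t^3 - 94*t^2 + 264*t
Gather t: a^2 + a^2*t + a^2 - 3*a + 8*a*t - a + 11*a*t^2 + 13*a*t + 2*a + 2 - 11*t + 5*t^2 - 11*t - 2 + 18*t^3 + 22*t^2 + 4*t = 2*a^2 - 2*a + 18*t^3 + t^2*(11*a + 27) + t*(a^2 + 21*a - 18)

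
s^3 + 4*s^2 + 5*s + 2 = (s + 1)^2*(s + 2)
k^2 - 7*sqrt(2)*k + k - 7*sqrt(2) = (k + 1)*(k - 7*sqrt(2))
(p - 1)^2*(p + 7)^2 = p^4 + 12*p^3 + 22*p^2 - 84*p + 49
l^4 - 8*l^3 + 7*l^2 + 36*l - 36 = (l - 6)*(l - 3)*(l - 1)*(l + 2)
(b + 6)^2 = b^2 + 12*b + 36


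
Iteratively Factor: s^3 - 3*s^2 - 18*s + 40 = (s - 2)*(s^2 - s - 20) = (s - 5)*(s - 2)*(s + 4)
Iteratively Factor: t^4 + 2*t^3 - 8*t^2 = (t)*(t^3 + 2*t^2 - 8*t) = t*(t - 2)*(t^2 + 4*t) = t*(t - 2)*(t + 4)*(t)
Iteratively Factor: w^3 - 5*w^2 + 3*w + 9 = (w - 3)*(w^2 - 2*w - 3) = (w - 3)*(w + 1)*(w - 3)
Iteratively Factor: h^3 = (h)*(h^2) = h^2*(h)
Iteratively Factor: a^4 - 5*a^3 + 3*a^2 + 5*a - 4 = (a - 1)*(a^3 - 4*a^2 - a + 4) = (a - 1)^2*(a^2 - 3*a - 4) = (a - 4)*(a - 1)^2*(a + 1)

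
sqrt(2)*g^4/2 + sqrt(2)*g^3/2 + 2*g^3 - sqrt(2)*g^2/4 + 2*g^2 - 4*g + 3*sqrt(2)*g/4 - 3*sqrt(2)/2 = (g - 1)*(g + 2)*(g + 3*sqrt(2)/2)*(sqrt(2)*g/2 + 1/2)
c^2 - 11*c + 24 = (c - 8)*(c - 3)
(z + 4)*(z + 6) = z^2 + 10*z + 24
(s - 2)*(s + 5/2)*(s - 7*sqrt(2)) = s^3 - 7*sqrt(2)*s^2 + s^2/2 - 5*s - 7*sqrt(2)*s/2 + 35*sqrt(2)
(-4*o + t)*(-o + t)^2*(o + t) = -4*o^4 + 5*o^3*t + 3*o^2*t^2 - 5*o*t^3 + t^4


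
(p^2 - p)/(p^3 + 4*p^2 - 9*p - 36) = p*(p - 1)/(p^3 + 4*p^2 - 9*p - 36)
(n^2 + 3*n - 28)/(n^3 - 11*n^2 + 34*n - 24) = (n + 7)/(n^2 - 7*n + 6)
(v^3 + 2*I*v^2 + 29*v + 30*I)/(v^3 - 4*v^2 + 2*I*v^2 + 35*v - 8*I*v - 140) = (v^2 + 7*I*v - 6)/(v^2 + v*(-4 + 7*I) - 28*I)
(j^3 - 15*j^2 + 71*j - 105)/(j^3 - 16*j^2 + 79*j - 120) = (j - 7)/(j - 8)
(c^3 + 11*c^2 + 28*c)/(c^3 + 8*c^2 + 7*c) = (c + 4)/(c + 1)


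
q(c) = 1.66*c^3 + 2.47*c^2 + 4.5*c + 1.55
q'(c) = 4.98*c^2 + 4.94*c + 4.5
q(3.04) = 84.69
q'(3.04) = 65.54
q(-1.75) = -7.66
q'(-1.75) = 11.11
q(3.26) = 99.98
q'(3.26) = 73.53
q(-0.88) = -1.63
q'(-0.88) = 4.01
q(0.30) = 3.17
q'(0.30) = 6.43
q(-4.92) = -158.50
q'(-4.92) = 100.74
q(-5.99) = -293.55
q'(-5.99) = 153.59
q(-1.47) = -5.00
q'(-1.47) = 8.00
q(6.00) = 476.03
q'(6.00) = 213.42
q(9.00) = 1452.26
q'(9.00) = 452.34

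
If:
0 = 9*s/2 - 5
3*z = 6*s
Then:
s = 10/9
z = 20/9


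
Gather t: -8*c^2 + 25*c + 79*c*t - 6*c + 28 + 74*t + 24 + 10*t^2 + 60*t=-8*c^2 + 19*c + 10*t^2 + t*(79*c + 134) + 52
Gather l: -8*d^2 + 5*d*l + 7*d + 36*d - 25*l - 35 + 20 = -8*d^2 + 43*d + l*(5*d - 25) - 15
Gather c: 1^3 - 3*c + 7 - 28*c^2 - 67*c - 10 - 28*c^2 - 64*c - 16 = -56*c^2 - 134*c - 18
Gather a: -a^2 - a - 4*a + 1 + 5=-a^2 - 5*a + 6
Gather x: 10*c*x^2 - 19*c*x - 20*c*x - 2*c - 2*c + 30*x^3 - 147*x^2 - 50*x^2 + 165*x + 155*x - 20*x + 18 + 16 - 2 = -4*c + 30*x^3 + x^2*(10*c - 197) + x*(300 - 39*c) + 32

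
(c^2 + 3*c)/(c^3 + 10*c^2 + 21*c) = 1/(c + 7)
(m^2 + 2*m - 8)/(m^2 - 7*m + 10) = (m + 4)/(m - 5)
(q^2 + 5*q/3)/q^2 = (q + 5/3)/q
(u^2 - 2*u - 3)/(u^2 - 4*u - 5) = (u - 3)/(u - 5)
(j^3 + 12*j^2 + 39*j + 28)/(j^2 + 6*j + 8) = (j^2 + 8*j + 7)/(j + 2)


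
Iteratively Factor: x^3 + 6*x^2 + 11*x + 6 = (x + 2)*(x^2 + 4*x + 3) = (x + 2)*(x + 3)*(x + 1)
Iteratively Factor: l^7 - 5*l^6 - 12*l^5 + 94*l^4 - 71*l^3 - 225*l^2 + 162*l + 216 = (l + 1)*(l^6 - 6*l^5 - 6*l^4 + 100*l^3 - 171*l^2 - 54*l + 216) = (l + 1)^2*(l^5 - 7*l^4 + l^3 + 99*l^2 - 270*l + 216) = (l - 2)*(l + 1)^2*(l^4 - 5*l^3 - 9*l^2 + 81*l - 108) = (l - 3)*(l - 2)*(l + 1)^2*(l^3 - 2*l^2 - 15*l + 36) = (l - 3)^2*(l - 2)*(l + 1)^2*(l^2 + l - 12) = (l - 3)^3*(l - 2)*(l + 1)^2*(l + 4)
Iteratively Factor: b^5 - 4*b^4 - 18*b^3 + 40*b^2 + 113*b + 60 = (b - 4)*(b^4 - 18*b^2 - 32*b - 15) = (b - 4)*(b + 3)*(b^3 - 3*b^2 - 9*b - 5) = (b - 5)*(b - 4)*(b + 3)*(b^2 + 2*b + 1) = (b - 5)*(b - 4)*(b + 1)*(b + 3)*(b + 1)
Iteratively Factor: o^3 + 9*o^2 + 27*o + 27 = (o + 3)*(o^2 + 6*o + 9) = (o + 3)^2*(o + 3)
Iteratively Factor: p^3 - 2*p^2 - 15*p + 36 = (p + 4)*(p^2 - 6*p + 9) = (p - 3)*(p + 4)*(p - 3)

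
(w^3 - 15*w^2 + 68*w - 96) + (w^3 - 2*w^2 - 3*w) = 2*w^3 - 17*w^2 + 65*w - 96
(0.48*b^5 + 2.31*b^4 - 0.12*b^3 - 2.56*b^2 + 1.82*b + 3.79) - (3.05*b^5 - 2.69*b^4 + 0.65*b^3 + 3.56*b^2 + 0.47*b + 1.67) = -2.57*b^5 + 5.0*b^4 - 0.77*b^3 - 6.12*b^2 + 1.35*b + 2.12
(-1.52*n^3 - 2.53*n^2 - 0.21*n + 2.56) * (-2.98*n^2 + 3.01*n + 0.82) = 4.5296*n^5 + 2.9642*n^4 - 8.2359*n^3 - 10.3355*n^2 + 7.5334*n + 2.0992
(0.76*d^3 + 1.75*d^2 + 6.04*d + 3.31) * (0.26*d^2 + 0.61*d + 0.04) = 0.1976*d^5 + 0.9186*d^4 + 2.6683*d^3 + 4.615*d^2 + 2.2607*d + 0.1324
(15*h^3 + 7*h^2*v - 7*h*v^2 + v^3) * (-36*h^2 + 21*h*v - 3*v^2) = -540*h^5 + 63*h^4*v + 354*h^3*v^2 - 204*h^2*v^3 + 42*h*v^4 - 3*v^5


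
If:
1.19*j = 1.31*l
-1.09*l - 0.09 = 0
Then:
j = -0.09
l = -0.08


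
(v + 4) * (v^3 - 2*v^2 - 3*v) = v^4 + 2*v^3 - 11*v^2 - 12*v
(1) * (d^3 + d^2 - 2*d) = d^3 + d^2 - 2*d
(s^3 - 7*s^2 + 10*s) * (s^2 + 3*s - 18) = s^5 - 4*s^4 - 29*s^3 + 156*s^2 - 180*s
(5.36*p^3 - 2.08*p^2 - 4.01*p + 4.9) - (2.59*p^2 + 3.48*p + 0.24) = 5.36*p^3 - 4.67*p^2 - 7.49*p + 4.66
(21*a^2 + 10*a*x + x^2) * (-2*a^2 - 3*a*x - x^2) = -42*a^4 - 83*a^3*x - 53*a^2*x^2 - 13*a*x^3 - x^4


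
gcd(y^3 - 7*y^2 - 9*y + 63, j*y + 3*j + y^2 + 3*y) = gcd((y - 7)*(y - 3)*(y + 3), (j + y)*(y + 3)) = y + 3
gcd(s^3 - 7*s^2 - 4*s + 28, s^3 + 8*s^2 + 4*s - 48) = s - 2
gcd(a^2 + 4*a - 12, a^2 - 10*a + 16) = a - 2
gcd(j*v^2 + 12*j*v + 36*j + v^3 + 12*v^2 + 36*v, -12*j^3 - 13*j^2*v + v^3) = j + v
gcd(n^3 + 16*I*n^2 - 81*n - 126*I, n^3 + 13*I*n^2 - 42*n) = n^2 + 13*I*n - 42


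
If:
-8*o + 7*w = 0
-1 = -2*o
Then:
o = 1/2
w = 4/7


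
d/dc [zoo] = 0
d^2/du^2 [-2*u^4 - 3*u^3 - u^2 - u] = -24*u^2 - 18*u - 2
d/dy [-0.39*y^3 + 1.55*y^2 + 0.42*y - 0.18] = -1.17*y^2 + 3.1*y + 0.42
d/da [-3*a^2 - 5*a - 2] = -6*a - 5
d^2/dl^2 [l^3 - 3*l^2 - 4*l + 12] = 6*l - 6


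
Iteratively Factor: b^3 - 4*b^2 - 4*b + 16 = (b - 4)*(b^2 - 4) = (b - 4)*(b + 2)*(b - 2)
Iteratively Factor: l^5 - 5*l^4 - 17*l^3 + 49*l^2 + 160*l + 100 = (l - 5)*(l^4 - 17*l^2 - 36*l - 20) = (l - 5)^2*(l^3 + 5*l^2 + 8*l + 4) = (l - 5)^2*(l + 2)*(l^2 + 3*l + 2) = (l - 5)^2*(l + 2)^2*(l + 1)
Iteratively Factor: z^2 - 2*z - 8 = (z + 2)*(z - 4)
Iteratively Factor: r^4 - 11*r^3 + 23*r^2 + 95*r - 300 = (r - 4)*(r^3 - 7*r^2 - 5*r + 75) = (r - 5)*(r - 4)*(r^2 - 2*r - 15) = (r - 5)*(r - 4)*(r + 3)*(r - 5)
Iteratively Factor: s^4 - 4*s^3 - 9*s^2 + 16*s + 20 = (s + 2)*(s^3 - 6*s^2 + 3*s + 10) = (s - 2)*(s + 2)*(s^2 - 4*s - 5) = (s - 5)*(s - 2)*(s + 2)*(s + 1)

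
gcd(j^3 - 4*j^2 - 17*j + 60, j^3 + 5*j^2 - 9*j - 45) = j - 3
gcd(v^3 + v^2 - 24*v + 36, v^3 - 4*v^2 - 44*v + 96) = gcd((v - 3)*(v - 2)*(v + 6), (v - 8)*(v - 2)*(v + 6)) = v^2 + 4*v - 12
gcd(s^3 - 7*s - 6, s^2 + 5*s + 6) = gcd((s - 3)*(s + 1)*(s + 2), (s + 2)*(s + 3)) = s + 2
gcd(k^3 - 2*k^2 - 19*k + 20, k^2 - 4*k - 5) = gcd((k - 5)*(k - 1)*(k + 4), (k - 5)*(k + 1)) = k - 5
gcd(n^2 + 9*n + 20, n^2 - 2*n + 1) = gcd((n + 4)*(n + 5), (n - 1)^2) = 1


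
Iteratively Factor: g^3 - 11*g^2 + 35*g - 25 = (g - 1)*(g^2 - 10*g + 25) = (g - 5)*(g - 1)*(g - 5)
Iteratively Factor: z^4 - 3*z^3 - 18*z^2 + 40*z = (z)*(z^3 - 3*z^2 - 18*z + 40) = z*(z - 5)*(z^2 + 2*z - 8) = z*(z - 5)*(z + 4)*(z - 2)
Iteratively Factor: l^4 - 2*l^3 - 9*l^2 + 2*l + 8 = (l - 4)*(l^3 + 2*l^2 - l - 2) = (l - 4)*(l + 2)*(l^2 - 1) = (l - 4)*(l - 1)*(l + 2)*(l + 1)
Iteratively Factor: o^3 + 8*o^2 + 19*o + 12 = (o + 4)*(o^2 + 4*o + 3) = (o + 1)*(o + 4)*(o + 3)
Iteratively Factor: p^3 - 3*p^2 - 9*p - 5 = (p - 5)*(p^2 + 2*p + 1) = (p - 5)*(p + 1)*(p + 1)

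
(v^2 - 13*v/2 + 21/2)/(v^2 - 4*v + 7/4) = 2*(v - 3)/(2*v - 1)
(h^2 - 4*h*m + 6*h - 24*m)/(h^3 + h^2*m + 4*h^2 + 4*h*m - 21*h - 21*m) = (h^2 - 4*h*m + 6*h - 24*m)/(h^3 + h^2*m + 4*h^2 + 4*h*m - 21*h - 21*m)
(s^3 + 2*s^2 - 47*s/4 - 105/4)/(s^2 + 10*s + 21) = (s^2 - s - 35/4)/(s + 7)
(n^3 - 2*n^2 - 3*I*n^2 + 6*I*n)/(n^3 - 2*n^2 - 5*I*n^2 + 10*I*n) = (n - 3*I)/(n - 5*I)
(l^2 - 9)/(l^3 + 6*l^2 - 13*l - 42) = (l + 3)/(l^2 + 9*l + 14)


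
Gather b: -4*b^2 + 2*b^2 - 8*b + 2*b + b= -2*b^2 - 5*b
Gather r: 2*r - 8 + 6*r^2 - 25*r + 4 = 6*r^2 - 23*r - 4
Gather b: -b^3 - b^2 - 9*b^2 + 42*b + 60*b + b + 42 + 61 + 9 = -b^3 - 10*b^2 + 103*b + 112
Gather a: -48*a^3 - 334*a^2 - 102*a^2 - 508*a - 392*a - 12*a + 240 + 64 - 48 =-48*a^3 - 436*a^2 - 912*a + 256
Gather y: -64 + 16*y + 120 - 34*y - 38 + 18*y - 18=0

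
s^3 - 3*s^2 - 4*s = s*(s - 4)*(s + 1)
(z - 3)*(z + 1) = z^2 - 2*z - 3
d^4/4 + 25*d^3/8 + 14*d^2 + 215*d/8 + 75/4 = (d/4 + 1/2)*(d + 5/2)*(d + 3)*(d + 5)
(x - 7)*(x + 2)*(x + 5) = x^3 - 39*x - 70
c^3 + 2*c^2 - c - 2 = (c - 1)*(c + 1)*(c + 2)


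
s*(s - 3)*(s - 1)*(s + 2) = s^4 - 2*s^3 - 5*s^2 + 6*s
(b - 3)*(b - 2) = b^2 - 5*b + 6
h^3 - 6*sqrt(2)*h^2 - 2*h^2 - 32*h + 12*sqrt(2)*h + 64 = (h - 2)*(h - 8*sqrt(2))*(h + 2*sqrt(2))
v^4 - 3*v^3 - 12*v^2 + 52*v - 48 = (v - 3)*(v - 2)^2*(v + 4)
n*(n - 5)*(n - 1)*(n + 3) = n^4 - 3*n^3 - 13*n^2 + 15*n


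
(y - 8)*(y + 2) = y^2 - 6*y - 16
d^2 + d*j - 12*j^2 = (d - 3*j)*(d + 4*j)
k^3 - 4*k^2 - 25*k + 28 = (k - 7)*(k - 1)*(k + 4)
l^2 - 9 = (l - 3)*(l + 3)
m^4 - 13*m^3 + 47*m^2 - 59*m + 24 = (m - 8)*(m - 3)*(m - 1)^2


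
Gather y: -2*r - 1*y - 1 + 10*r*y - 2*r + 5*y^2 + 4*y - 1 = -4*r + 5*y^2 + y*(10*r + 3) - 2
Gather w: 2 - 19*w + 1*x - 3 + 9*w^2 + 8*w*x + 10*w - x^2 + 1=9*w^2 + w*(8*x - 9) - x^2 + x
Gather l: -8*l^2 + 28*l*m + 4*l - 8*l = -8*l^2 + l*(28*m - 4)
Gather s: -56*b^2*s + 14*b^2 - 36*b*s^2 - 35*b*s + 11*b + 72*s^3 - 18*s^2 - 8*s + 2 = 14*b^2 + 11*b + 72*s^3 + s^2*(-36*b - 18) + s*(-56*b^2 - 35*b - 8) + 2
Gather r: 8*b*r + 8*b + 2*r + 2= 8*b + r*(8*b + 2) + 2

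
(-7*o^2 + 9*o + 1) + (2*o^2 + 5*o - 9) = -5*o^2 + 14*o - 8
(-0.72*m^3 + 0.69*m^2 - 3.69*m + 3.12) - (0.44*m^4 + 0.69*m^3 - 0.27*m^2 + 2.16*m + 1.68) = -0.44*m^4 - 1.41*m^3 + 0.96*m^2 - 5.85*m + 1.44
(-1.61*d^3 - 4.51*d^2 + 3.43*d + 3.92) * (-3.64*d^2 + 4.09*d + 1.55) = 5.8604*d^5 + 9.8315*d^4 - 33.4266*d^3 - 7.2306*d^2 + 21.3493*d + 6.076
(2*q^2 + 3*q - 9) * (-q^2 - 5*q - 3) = -2*q^4 - 13*q^3 - 12*q^2 + 36*q + 27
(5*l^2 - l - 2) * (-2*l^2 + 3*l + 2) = -10*l^4 + 17*l^3 + 11*l^2 - 8*l - 4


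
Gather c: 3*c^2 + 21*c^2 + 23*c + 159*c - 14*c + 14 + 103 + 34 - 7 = 24*c^2 + 168*c + 144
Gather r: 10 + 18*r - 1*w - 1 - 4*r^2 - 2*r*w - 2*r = -4*r^2 + r*(16 - 2*w) - w + 9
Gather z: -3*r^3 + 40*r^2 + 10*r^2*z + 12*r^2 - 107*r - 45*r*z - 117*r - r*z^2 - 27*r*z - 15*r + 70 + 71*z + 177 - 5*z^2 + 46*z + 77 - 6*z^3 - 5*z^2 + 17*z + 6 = -3*r^3 + 52*r^2 - 239*r - 6*z^3 + z^2*(-r - 10) + z*(10*r^2 - 72*r + 134) + 330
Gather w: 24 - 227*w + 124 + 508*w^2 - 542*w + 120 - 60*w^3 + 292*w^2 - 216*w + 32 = -60*w^3 + 800*w^2 - 985*w + 300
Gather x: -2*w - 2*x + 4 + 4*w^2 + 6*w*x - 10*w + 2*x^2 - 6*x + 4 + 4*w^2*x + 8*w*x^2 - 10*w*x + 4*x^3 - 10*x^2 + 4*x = 4*w^2 - 12*w + 4*x^3 + x^2*(8*w - 8) + x*(4*w^2 - 4*w - 4) + 8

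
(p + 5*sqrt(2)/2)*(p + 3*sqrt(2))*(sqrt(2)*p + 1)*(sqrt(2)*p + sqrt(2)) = 2*p^4 + 2*p^3 + 12*sqrt(2)*p^3 + 12*sqrt(2)*p^2 + 41*p^2 + 15*sqrt(2)*p + 41*p + 15*sqrt(2)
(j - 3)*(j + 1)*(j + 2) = j^3 - 7*j - 6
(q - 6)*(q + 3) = q^2 - 3*q - 18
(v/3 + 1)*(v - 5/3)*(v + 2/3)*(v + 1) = v^4/3 + v^3 - 19*v^2/27 - 67*v/27 - 10/9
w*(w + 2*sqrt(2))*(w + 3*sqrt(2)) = w^3 + 5*sqrt(2)*w^2 + 12*w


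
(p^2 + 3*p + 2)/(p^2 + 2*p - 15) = (p^2 + 3*p + 2)/(p^2 + 2*p - 15)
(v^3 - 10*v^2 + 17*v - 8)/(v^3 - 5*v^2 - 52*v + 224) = (v^2 - 2*v + 1)/(v^2 + 3*v - 28)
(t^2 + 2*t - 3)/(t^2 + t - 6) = (t - 1)/(t - 2)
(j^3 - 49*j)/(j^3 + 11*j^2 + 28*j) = (j - 7)/(j + 4)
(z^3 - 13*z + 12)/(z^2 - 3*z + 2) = (z^2 + z - 12)/(z - 2)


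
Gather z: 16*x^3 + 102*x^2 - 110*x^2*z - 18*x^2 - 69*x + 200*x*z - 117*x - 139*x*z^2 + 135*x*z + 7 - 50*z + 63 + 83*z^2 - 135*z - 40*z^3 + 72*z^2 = 16*x^3 + 84*x^2 - 186*x - 40*z^3 + z^2*(155 - 139*x) + z*(-110*x^2 + 335*x - 185) + 70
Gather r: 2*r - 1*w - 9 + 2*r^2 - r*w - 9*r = 2*r^2 + r*(-w - 7) - w - 9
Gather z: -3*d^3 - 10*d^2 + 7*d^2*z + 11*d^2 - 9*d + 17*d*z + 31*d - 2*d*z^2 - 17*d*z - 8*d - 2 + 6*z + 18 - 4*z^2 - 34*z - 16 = -3*d^3 + d^2 + 14*d + z^2*(-2*d - 4) + z*(7*d^2 - 28)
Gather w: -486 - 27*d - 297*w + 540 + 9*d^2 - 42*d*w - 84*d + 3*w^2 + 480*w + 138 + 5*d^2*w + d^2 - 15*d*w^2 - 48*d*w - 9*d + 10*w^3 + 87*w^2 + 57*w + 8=10*d^2 - 120*d + 10*w^3 + w^2*(90 - 15*d) + w*(5*d^2 - 90*d + 240) + 200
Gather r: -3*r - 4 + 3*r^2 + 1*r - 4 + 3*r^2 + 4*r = 6*r^2 + 2*r - 8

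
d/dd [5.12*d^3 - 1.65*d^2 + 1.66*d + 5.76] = 15.36*d^2 - 3.3*d + 1.66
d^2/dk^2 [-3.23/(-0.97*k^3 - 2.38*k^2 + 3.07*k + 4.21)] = (-(18.7986*k + 15.3748)*(0.97*k^3 + 2.38*k^2 - 3.07*k - 4.21) + 3.23*(2.91*k^2 + 4.76*k - 3.07)*(5.82*k^2 + 9.52*k - 6.14))/(0.97*k^3 + 2.38*k^2 - 3.07*k - 4.21)^3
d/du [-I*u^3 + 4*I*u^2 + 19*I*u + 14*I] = I*(-3*u^2 + 8*u + 19)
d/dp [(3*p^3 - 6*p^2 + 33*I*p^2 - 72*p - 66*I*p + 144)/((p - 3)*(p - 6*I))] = (3*p^4 + p^3*(-18 - 36*I) + p^2*(288 + 165*I) + p*(-1476 - 216*I) + 1620 - 432*I)/(p^4 + p^3*(-6 - 12*I) + p^2*(-27 + 72*I) + p*(216 - 108*I) - 324)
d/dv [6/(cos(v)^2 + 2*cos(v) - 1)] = 12*(cos(v) + 1)*sin(v)/(-sin(v)^2 + 2*cos(v))^2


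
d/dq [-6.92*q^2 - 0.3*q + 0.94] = -13.84*q - 0.3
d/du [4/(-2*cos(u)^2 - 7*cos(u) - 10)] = -4*(4*cos(u) + 7)*sin(u)/(7*cos(u) + cos(2*u) + 11)^2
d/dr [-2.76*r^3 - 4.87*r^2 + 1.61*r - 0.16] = -8.28*r^2 - 9.74*r + 1.61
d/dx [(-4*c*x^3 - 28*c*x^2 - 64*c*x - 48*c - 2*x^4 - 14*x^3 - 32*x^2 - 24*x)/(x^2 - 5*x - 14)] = 4*(-c*x^2 + 14*c*x + 41*c - x^3 + 8*x^2 + 35*x + 21)/(x^2 - 14*x + 49)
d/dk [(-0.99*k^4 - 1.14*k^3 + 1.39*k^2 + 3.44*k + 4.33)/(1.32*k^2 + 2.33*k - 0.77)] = (-2.6136*k^5 - 8.4249*k^4 - 2.2632*k^3 + 1.3313*k^2 - 13.5718*k - 12.7377)/(1.7424*k^4 + 6.1512*k^3 + 3.3961*k^2 - 3.5882*k + 0.5929)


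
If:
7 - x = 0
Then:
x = 7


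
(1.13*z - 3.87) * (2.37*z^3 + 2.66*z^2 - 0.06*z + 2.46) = 2.6781*z^4 - 6.1661*z^3 - 10.362*z^2 + 3.012*z - 9.5202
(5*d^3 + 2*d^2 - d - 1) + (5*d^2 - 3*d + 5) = 5*d^3 + 7*d^2 - 4*d + 4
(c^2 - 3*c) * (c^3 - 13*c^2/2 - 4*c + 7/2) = c^5 - 19*c^4/2 + 31*c^3/2 + 31*c^2/2 - 21*c/2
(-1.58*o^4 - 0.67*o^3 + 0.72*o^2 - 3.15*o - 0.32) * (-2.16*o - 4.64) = 3.4128*o^5 + 8.7784*o^4 + 1.5536*o^3 + 3.4632*o^2 + 15.3072*o + 1.4848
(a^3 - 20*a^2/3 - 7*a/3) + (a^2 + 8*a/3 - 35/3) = a^3 - 17*a^2/3 + a/3 - 35/3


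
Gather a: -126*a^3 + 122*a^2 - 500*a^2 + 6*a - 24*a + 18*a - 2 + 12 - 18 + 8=-126*a^3 - 378*a^2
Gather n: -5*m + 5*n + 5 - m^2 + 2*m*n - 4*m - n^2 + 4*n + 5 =-m^2 - 9*m - n^2 + n*(2*m + 9) + 10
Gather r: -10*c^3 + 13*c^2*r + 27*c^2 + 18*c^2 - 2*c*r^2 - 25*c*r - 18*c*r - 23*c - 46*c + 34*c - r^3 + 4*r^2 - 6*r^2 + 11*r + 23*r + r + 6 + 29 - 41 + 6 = -10*c^3 + 45*c^2 - 35*c - r^3 + r^2*(-2*c - 2) + r*(13*c^2 - 43*c + 35)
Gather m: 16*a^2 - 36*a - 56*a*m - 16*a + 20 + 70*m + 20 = 16*a^2 - 52*a + m*(70 - 56*a) + 40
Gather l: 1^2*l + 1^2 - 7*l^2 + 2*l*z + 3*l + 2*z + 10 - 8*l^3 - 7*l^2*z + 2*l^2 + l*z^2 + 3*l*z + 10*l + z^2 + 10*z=-8*l^3 + l^2*(-7*z - 5) + l*(z^2 + 5*z + 14) + z^2 + 12*z + 11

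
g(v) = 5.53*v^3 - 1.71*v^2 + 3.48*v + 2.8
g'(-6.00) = 621.24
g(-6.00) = -1274.12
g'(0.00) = 3.48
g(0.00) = 2.80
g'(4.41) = 311.04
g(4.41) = 459.18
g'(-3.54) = 223.49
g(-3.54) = -276.27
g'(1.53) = 37.08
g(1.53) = 23.93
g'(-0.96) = 22.05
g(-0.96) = -7.01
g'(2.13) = 71.46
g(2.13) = 55.89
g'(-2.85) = 147.98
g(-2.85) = -149.02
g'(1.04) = 17.87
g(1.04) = 10.79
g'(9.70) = 1531.26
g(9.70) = 4922.74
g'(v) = 16.59*v^2 - 3.42*v + 3.48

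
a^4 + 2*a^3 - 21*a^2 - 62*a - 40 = (a - 5)*(a + 1)*(a + 2)*(a + 4)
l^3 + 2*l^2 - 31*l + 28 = (l - 4)*(l - 1)*(l + 7)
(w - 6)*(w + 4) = w^2 - 2*w - 24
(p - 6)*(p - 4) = p^2 - 10*p + 24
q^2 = q^2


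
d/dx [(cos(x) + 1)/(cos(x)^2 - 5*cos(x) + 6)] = (cos(x)^2 + 2*cos(x) - 11)*sin(x)/(cos(x)^2 - 5*cos(x) + 6)^2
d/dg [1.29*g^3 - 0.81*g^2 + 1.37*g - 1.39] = 3.87*g^2 - 1.62*g + 1.37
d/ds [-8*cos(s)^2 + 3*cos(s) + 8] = (16*cos(s) - 3)*sin(s)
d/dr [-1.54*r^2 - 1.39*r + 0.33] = -3.08*r - 1.39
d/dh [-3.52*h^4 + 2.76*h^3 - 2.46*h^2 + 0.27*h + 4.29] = -14.08*h^3 + 8.28*h^2 - 4.92*h + 0.27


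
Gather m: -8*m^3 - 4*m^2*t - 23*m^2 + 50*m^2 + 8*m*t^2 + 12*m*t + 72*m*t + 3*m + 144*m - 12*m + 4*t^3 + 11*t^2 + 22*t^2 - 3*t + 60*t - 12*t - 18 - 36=-8*m^3 + m^2*(27 - 4*t) + m*(8*t^2 + 84*t + 135) + 4*t^3 + 33*t^2 + 45*t - 54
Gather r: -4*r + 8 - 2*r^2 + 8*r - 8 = -2*r^2 + 4*r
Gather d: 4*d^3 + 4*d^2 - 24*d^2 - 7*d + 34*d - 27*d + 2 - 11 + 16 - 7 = 4*d^3 - 20*d^2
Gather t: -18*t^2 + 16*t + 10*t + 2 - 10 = -18*t^2 + 26*t - 8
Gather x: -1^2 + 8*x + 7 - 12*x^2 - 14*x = -12*x^2 - 6*x + 6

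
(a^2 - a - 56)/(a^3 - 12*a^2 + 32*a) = (a + 7)/(a*(a - 4))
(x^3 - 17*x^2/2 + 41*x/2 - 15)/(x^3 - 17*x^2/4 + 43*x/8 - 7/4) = 4*(2*x^2 - 13*x + 15)/(8*x^2 - 18*x + 7)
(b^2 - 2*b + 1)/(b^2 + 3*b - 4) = (b - 1)/(b + 4)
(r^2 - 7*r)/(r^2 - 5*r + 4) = r*(r - 7)/(r^2 - 5*r + 4)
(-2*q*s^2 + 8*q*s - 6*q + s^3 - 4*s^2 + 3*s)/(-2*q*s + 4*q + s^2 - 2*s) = (s^2 - 4*s + 3)/(s - 2)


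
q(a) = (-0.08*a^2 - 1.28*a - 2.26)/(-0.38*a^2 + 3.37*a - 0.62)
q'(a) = (-0.16*a - 1.28)/(-0.38*a^2 + 3.37*a - 0.62) + (0.76*a - 3.37)*(-0.08*a^2 - 1.28*a - 2.26)/(-0.38*a^2 + 3.37*a - 0.62)^2 = (-0.756*a^2 - 1.6184*a + 8.4098)/(0.1444*a^4 - 2.5612*a^3 + 11.8281*a^2 - 4.1788*a + 0.3844)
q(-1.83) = 0.02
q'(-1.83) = 0.14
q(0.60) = -2.42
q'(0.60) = 4.48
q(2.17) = -1.10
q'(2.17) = 0.06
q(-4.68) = -0.08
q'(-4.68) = -0.00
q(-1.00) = 0.24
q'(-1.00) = 0.49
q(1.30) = -1.30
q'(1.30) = 0.52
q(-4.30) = -0.08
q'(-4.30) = 0.00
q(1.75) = -1.15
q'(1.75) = 0.19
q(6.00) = -2.17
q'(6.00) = -0.81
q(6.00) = -2.17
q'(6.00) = -0.81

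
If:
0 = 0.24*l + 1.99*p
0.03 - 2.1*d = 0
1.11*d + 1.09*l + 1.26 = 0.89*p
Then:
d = 0.01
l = -1.07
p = 0.13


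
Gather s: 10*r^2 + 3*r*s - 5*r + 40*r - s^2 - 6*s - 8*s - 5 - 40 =10*r^2 + 35*r - s^2 + s*(3*r - 14) - 45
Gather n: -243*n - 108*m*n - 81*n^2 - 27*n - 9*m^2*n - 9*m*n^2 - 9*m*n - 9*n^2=n^2*(-9*m - 90) + n*(-9*m^2 - 117*m - 270)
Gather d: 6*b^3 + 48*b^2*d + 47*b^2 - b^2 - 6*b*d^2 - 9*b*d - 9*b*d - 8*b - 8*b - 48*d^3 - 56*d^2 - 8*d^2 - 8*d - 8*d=6*b^3 + 46*b^2 - 16*b - 48*d^3 + d^2*(-6*b - 64) + d*(48*b^2 - 18*b - 16)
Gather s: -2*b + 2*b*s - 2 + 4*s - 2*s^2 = -2*b - 2*s^2 + s*(2*b + 4) - 2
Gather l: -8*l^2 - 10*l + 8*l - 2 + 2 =-8*l^2 - 2*l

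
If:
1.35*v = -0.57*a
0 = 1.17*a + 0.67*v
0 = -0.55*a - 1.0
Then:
No Solution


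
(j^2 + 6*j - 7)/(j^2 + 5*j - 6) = (j + 7)/(j + 6)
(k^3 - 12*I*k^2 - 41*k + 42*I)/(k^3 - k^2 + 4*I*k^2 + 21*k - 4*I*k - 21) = (k^2 - 9*I*k - 14)/(k^2 + k*(-1 + 7*I) - 7*I)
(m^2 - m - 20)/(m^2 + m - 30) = (m + 4)/(m + 6)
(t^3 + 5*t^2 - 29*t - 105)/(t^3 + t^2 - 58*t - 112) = (t^2 - 2*t - 15)/(t^2 - 6*t - 16)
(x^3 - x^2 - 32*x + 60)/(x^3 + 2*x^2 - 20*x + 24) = (x - 5)/(x - 2)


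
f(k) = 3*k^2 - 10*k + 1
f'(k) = 6*k - 10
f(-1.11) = 15.80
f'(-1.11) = -16.66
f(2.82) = -3.34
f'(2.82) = 6.92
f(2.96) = -2.32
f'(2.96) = 7.76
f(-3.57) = 74.93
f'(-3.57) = -31.42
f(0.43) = -2.75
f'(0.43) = -7.42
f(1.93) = -7.13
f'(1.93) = 1.58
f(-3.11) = 61.12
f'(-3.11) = -28.66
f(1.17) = -6.59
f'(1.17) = -2.98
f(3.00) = -2.00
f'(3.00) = 8.00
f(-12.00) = 553.00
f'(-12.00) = -82.00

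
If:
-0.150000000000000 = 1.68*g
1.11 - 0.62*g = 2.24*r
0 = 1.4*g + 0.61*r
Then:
No Solution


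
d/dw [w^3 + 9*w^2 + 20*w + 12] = 3*w^2 + 18*w + 20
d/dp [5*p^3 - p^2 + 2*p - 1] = 15*p^2 - 2*p + 2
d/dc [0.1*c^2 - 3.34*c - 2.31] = 0.2*c - 3.34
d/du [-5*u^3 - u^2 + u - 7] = -15*u^2 - 2*u + 1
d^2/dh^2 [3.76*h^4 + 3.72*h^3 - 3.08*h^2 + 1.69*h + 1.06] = 45.12*h^2 + 22.32*h - 6.16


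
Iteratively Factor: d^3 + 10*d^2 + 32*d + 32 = (d + 2)*(d^2 + 8*d + 16) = (d + 2)*(d + 4)*(d + 4)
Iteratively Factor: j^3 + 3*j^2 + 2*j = (j + 2)*(j^2 + j) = j*(j + 2)*(j + 1)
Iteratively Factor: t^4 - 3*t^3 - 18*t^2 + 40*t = (t)*(t^3 - 3*t^2 - 18*t + 40) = t*(t + 4)*(t^2 - 7*t + 10) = t*(t - 2)*(t + 4)*(t - 5)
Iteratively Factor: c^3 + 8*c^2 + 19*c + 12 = (c + 1)*(c^2 + 7*c + 12) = (c + 1)*(c + 4)*(c + 3)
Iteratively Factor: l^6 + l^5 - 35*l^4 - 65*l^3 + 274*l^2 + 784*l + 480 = (l + 4)*(l^5 - 3*l^4 - 23*l^3 + 27*l^2 + 166*l + 120) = (l - 5)*(l + 4)*(l^4 + 2*l^3 - 13*l^2 - 38*l - 24) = (l - 5)*(l - 4)*(l + 4)*(l^3 + 6*l^2 + 11*l + 6) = (l - 5)*(l - 4)*(l + 1)*(l + 4)*(l^2 + 5*l + 6) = (l - 5)*(l - 4)*(l + 1)*(l + 2)*(l + 4)*(l + 3)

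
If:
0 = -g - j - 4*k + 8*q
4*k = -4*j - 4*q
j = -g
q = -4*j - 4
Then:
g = 12/11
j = -12/11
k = 8/11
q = 4/11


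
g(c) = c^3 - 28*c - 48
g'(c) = 3*c^2 - 28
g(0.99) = -74.75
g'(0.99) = -25.06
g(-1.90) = -1.66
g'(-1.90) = -17.17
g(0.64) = -65.66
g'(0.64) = -26.77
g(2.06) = -96.94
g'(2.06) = -15.27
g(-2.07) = 1.09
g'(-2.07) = -15.15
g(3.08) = -105.02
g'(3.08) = 0.46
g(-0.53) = -33.31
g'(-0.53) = -27.16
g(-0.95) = -22.26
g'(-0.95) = -25.29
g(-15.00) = -3003.00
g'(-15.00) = 647.00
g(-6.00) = -96.00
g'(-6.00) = 80.00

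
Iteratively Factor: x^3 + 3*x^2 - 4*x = (x + 4)*(x^2 - x) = (x - 1)*(x + 4)*(x)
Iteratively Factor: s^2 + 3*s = (s)*(s + 3)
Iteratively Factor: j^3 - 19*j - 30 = (j + 3)*(j^2 - 3*j - 10) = (j - 5)*(j + 3)*(j + 2)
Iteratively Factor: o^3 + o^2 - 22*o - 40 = (o - 5)*(o^2 + 6*o + 8) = (o - 5)*(o + 4)*(o + 2)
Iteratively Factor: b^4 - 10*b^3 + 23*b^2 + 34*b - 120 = (b - 5)*(b^3 - 5*b^2 - 2*b + 24) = (b - 5)*(b - 3)*(b^2 - 2*b - 8) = (b - 5)*(b - 3)*(b + 2)*(b - 4)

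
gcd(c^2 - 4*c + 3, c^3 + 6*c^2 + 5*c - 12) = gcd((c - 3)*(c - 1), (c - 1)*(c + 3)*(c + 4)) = c - 1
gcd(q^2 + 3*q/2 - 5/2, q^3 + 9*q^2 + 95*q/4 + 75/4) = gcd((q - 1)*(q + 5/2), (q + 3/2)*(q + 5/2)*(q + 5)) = q + 5/2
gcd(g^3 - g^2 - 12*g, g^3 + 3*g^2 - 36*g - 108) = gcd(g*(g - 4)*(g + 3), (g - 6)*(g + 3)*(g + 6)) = g + 3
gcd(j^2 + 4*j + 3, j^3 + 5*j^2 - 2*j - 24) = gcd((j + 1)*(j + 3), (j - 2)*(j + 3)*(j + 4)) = j + 3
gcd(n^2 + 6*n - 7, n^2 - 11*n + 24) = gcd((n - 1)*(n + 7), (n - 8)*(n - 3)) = 1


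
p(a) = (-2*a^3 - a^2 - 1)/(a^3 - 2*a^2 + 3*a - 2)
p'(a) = (-6*a^2 - 2*a)/(a^3 - 2*a^2 + 3*a - 2) + (-3*a^2 + 4*a - 3)*(-2*a^3 - a^2 - 1)/(a^3 - 2*a^2 + 3*a - 2)^2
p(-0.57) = 0.21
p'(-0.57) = 0.47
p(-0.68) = 0.16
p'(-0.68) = 0.48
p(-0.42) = 0.28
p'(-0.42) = 0.45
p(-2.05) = -0.48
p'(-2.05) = 0.39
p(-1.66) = -0.32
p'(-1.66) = 0.44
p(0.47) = 1.54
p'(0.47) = 5.40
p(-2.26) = -0.56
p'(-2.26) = 0.36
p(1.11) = -21.28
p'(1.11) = 164.51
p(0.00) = 0.50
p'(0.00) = 0.75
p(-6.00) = -1.28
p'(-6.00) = 0.10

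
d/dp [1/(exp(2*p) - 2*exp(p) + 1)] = 2*(1 - exp(p))*exp(p)/(exp(2*p) - 2*exp(p) + 1)^2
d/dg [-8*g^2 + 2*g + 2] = 2 - 16*g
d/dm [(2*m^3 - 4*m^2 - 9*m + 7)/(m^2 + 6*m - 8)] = (2*m^4 + 24*m^3 - 63*m^2 + 50*m + 30)/(m^4 + 12*m^3 + 20*m^2 - 96*m + 64)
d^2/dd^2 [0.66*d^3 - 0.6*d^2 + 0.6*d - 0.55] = 3.96*d - 1.2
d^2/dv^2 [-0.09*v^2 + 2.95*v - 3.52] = -0.180000000000000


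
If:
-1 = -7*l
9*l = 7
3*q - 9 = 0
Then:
No Solution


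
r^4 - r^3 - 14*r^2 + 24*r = r*(r - 3)*(r - 2)*(r + 4)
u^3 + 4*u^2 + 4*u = u*(u + 2)^2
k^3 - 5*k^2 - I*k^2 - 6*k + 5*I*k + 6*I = (k - 6)*(k + 1)*(k - I)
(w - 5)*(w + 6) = w^2 + w - 30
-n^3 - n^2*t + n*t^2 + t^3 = (-n + t)*(n + t)^2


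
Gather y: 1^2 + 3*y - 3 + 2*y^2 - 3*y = 2*y^2 - 2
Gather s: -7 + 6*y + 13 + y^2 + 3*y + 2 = y^2 + 9*y + 8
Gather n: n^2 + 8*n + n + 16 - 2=n^2 + 9*n + 14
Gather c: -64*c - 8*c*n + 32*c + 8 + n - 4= c*(-8*n - 32) + n + 4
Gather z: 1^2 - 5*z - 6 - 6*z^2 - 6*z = -6*z^2 - 11*z - 5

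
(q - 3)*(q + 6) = q^2 + 3*q - 18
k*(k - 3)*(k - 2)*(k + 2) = k^4 - 3*k^3 - 4*k^2 + 12*k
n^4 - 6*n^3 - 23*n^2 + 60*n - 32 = (n - 8)*(n - 1)^2*(n + 4)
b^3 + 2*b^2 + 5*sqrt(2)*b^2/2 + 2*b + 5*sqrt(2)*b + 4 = (b + 2)*(b + sqrt(2)/2)*(b + 2*sqrt(2))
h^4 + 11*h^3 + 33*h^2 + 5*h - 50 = (h - 1)*(h + 2)*(h + 5)^2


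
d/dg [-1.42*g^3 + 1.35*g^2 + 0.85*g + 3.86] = -4.26*g^2 + 2.7*g + 0.85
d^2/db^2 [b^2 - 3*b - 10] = 2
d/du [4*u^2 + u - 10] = 8*u + 1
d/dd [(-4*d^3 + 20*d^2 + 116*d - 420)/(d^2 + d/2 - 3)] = 8*(-2*d^4 - 2*d^3 - 35*d^2 + 360*d - 69)/(4*d^4 + 4*d^3 - 23*d^2 - 12*d + 36)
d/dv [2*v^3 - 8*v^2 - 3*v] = 6*v^2 - 16*v - 3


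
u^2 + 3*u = u*(u + 3)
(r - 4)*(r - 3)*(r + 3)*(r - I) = r^4 - 4*r^3 - I*r^3 - 9*r^2 + 4*I*r^2 + 36*r + 9*I*r - 36*I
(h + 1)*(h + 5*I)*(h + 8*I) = h^3 + h^2 + 13*I*h^2 - 40*h + 13*I*h - 40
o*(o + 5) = o^2 + 5*o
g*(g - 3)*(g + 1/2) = g^3 - 5*g^2/2 - 3*g/2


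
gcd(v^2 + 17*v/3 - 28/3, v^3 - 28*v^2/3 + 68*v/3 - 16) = v - 4/3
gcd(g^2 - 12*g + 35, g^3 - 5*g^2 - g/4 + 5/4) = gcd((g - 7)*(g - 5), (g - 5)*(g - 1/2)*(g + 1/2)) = g - 5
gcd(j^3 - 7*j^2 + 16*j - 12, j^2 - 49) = 1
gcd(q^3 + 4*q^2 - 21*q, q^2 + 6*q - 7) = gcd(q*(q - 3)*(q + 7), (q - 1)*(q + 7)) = q + 7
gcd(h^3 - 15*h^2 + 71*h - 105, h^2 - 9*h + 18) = h - 3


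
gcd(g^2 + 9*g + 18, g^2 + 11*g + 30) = g + 6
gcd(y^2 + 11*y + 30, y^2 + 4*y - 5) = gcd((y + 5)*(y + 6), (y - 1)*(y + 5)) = y + 5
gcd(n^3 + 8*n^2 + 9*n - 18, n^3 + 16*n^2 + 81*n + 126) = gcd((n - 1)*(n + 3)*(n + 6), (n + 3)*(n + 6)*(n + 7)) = n^2 + 9*n + 18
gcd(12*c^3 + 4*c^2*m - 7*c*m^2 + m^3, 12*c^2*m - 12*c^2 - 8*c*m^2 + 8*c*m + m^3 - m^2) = 12*c^2 - 8*c*m + m^2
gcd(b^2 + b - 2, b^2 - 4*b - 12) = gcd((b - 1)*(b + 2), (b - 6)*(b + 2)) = b + 2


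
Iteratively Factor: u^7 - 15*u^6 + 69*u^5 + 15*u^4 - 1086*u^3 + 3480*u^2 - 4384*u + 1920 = (u - 5)*(u^6 - 10*u^5 + 19*u^4 + 110*u^3 - 536*u^2 + 800*u - 384) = (u - 5)*(u - 4)*(u^5 - 6*u^4 - 5*u^3 + 90*u^2 - 176*u + 96) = (u - 5)*(u - 4)*(u - 1)*(u^4 - 5*u^3 - 10*u^2 + 80*u - 96) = (u - 5)*(u - 4)*(u - 1)*(u + 4)*(u^3 - 9*u^2 + 26*u - 24) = (u - 5)*(u - 4)*(u - 2)*(u - 1)*(u + 4)*(u^2 - 7*u + 12) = (u - 5)*(u - 4)*(u - 3)*(u - 2)*(u - 1)*(u + 4)*(u - 4)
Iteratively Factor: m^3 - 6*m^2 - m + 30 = (m - 3)*(m^2 - 3*m - 10) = (m - 5)*(m - 3)*(m + 2)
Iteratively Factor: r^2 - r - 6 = (r - 3)*(r + 2)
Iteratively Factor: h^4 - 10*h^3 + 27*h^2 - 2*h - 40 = (h - 5)*(h^3 - 5*h^2 + 2*h + 8) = (h - 5)*(h - 2)*(h^2 - 3*h - 4) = (h - 5)*(h - 4)*(h - 2)*(h + 1)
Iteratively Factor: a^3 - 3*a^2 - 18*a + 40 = (a - 5)*(a^2 + 2*a - 8) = (a - 5)*(a + 4)*(a - 2)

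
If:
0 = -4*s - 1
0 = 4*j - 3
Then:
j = 3/4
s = -1/4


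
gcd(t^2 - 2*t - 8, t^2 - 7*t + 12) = t - 4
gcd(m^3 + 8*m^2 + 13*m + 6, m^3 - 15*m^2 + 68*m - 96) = 1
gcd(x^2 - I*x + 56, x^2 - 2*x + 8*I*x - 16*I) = 1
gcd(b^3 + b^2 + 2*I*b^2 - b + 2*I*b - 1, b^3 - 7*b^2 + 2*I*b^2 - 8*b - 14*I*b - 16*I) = b + 1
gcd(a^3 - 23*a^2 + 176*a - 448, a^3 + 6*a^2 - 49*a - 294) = a - 7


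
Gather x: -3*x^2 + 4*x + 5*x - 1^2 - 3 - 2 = -3*x^2 + 9*x - 6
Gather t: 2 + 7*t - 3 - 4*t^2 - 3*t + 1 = -4*t^2 + 4*t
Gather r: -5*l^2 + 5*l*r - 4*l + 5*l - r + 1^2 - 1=-5*l^2 + l + r*(5*l - 1)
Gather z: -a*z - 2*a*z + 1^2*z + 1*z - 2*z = -3*a*z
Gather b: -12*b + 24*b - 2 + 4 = 12*b + 2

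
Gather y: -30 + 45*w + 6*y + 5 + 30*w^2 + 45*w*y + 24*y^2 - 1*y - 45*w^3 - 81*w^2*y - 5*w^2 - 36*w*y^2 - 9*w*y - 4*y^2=-45*w^3 + 25*w^2 + 45*w + y^2*(20 - 36*w) + y*(-81*w^2 + 36*w + 5) - 25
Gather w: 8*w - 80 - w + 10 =7*w - 70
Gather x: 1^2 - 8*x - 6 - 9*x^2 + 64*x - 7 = -9*x^2 + 56*x - 12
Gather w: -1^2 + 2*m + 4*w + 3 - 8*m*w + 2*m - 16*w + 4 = 4*m + w*(-8*m - 12) + 6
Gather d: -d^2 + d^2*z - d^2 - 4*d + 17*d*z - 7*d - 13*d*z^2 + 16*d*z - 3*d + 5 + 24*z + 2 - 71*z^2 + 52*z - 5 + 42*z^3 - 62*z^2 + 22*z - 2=d^2*(z - 2) + d*(-13*z^2 + 33*z - 14) + 42*z^3 - 133*z^2 + 98*z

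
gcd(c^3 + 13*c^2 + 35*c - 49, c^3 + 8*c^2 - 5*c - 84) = c + 7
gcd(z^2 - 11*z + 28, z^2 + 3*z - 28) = z - 4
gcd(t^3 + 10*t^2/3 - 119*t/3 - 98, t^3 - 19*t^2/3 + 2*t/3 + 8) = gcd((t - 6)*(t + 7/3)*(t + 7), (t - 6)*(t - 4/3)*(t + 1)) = t - 6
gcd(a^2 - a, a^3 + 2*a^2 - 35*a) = a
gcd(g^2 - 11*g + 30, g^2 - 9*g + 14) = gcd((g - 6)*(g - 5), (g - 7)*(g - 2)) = 1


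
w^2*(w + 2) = w^3 + 2*w^2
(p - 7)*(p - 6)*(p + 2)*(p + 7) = p^4 - 4*p^3 - 61*p^2 + 196*p + 588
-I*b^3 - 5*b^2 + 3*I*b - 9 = (b - 3*I)^2*(-I*b + 1)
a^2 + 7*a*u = a*(a + 7*u)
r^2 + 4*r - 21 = (r - 3)*(r + 7)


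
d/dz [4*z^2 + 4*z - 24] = 8*z + 4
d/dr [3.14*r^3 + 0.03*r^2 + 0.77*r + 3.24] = 9.42*r^2 + 0.06*r + 0.77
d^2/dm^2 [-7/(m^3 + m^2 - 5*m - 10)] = 14*((3*m + 1)*(m^3 + m^2 - 5*m - 10) - (3*m^2 + 2*m - 5)^2)/(m^3 + m^2 - 5*m - 10)^3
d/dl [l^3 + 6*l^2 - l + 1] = 3*l^2 + 12*l - 1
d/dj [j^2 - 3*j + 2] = 2*j - 3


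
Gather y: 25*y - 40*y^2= -40*y^2 + 25*y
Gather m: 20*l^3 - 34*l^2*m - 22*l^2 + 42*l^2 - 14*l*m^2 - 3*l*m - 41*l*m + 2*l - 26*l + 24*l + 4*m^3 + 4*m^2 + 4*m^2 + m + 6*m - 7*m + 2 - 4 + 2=20*l^3 + 20*l^2 + 4*m^3 + m^2*(8 - 14*l) + m*(-34*l^2 - 44*l)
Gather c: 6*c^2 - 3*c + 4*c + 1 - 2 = 6*c^2 + c - 1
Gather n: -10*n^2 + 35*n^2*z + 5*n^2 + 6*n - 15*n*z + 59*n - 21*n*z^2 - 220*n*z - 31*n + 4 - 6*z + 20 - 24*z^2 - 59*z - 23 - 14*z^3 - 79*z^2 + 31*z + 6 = n^2*(35*z - 5) + n*(-21*z^2 - 235*z + 34) - 14*z^3 - 103*z^2 - 34*z + 7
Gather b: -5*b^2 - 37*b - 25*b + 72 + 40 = -5*b^2 - 62*b + 112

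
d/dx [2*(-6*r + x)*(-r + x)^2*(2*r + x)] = 40*r^3 - 12*r^2*x - 36*r*x^2 + 8*x^3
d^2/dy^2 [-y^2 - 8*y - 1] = -2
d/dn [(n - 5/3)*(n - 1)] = 2*n - 8/3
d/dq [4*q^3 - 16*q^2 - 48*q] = 12*q^2 - 32*q - 48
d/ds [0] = 0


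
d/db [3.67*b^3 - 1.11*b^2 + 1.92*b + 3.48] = 11.01*b^2 - 2.22*b + 1.92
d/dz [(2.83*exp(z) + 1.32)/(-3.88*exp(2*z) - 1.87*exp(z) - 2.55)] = (10.9804*exp(2*z) + 10.2432*exp(z) - 4.7481)*exp(z)/(15.0544*exp(4*z) + 14.5112*exp(3*z) + 23.2849*exp(2*z) + 9.537*exp(z) + 6.5025)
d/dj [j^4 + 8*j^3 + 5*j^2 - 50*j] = 4*j^3 + 24*j^2 + 10*j - 50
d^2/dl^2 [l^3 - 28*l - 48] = 6*l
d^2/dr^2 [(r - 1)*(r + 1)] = 2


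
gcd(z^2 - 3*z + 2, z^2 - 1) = z - 1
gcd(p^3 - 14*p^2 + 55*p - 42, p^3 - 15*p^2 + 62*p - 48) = p^2 - 7*p + 6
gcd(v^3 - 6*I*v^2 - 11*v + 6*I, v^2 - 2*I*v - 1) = v - I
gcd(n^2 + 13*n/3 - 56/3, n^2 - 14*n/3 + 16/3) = n - 8/3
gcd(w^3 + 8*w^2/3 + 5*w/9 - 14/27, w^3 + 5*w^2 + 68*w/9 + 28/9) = w^2 + 3*w + 14/9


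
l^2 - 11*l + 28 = (l - 7)*(l - 4)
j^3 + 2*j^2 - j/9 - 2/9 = (j - 1/3)*(j + 1/3)*(j + 2)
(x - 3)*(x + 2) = x^2 - x - 6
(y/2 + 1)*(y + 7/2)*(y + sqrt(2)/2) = y^3/2 + sqrt(2)*y^2/4 + 11*y^2/4 + 11*sqrt(2)*y/8 + 7*y/2 + 7*sqrt(2)/4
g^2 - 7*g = g*(g - 7)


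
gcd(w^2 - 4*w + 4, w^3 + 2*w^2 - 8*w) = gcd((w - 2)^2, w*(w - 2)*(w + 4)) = w - 2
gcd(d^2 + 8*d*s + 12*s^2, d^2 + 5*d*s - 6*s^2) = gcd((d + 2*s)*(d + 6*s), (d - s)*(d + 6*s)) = d + 6*s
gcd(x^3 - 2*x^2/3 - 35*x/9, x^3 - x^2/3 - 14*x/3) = x^2 - 7*x/3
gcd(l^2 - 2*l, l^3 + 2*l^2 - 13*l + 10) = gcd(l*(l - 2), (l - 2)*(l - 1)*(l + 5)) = l - 2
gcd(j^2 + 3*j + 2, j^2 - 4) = j + 2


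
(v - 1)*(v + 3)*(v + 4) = v^3 + 6*v^2 + 5*v - 12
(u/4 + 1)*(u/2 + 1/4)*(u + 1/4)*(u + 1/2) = u^4/8 + 21*u^3/32 + 11*u^2/16 + 33*u/128 + 1/32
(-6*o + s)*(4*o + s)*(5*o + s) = -120*o^3 - 34*o^2*s + 3*o*s^2 + s^3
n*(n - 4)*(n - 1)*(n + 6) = n^4 + n^3 - 26*n^2 + 24*n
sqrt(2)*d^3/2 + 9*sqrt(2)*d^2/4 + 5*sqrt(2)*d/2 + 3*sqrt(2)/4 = (d + 1/2)*(d + 3)*(sqrt(2)*d/2 + sqrt(2)/2)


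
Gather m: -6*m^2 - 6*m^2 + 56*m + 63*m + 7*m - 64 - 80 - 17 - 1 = -12*m^2 + 126*m - 162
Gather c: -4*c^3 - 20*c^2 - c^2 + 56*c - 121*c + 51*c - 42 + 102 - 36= -4*c^3 - 21*c^2 - 14*c + 24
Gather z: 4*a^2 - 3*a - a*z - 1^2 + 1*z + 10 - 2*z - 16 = 4*a^2 - 3*a + z*(-a - 1) - 7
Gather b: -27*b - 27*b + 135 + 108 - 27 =216 - 54*b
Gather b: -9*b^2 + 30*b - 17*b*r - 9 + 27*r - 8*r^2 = -9*b^2 + b*(30 - 17*r) - 8*r^2 + 27*r - 9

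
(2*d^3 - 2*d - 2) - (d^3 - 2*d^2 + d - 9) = d^3 + 2*d^2 - 3*d + 7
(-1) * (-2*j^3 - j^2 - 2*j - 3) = 2*j^3 + j^2 + 2*j + 3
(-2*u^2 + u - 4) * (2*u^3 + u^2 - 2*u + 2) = -4*u^5 - 3*u^3 - 10*u^2 + 10*u - 8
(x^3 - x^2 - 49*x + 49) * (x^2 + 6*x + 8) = x^5 + 5*x^4 - 47*x^3 - 253*x^2 - 98*x + 392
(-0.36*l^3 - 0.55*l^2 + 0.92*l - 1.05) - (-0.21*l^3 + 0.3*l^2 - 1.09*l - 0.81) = -0.15*l^3 - 0.85*l^2 + 2.01*l - 0.24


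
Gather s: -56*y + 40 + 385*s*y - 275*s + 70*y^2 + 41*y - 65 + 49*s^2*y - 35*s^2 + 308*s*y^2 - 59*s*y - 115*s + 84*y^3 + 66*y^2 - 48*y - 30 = s^2*(49*y - 35) + s*(308*y^2 + 326*y - 390) + 84*y^3 + 136*y^2 - 63*y - 55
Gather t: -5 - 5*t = -5*t - 5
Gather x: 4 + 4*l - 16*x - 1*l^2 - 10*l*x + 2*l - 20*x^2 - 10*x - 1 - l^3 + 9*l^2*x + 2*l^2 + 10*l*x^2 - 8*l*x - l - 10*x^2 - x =-l^3 + l^2 + 5*l + x^2*(10*l - 30) + x*(9*l^2 - 18*l - 27) + 3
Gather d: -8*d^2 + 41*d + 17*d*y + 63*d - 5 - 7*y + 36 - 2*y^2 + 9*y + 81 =-8*d^2 + d*(17*y + 104) - 2*y^2 + 2*y + 112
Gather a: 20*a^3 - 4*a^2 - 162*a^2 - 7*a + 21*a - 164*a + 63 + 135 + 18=20*a^3 - 166*a^2 - 150*a + 216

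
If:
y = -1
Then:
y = -1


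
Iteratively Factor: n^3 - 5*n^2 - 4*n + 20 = (n + 2)*(n^2 - 7*n + 10) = (n - 2)*(n + 2)*(n - 5)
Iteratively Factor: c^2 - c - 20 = (c - 5)*(c + 4)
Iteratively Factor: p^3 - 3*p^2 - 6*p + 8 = (p - 4)*(p^2 + p - 2) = (p - 4)*(p + 2)*(p - 1)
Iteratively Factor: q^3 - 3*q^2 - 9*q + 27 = (q - 3)*(q^2 - 9) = (q - 3)^2*(q + 3)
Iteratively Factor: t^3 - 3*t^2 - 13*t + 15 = (t + 3)*(t^2 - 6*t + 5) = (t - 5)*(t + 3)*(t - 1)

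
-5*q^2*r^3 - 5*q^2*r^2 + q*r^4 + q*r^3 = r^2*(-5*q + r)*(q*r + q)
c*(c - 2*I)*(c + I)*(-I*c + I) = -I*c^4 - c^3 + I*c^3 + c^2 - 2*I*c^2 + 2*I*c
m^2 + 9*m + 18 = (m + 3)*(m + 6)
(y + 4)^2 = y^2 + 8*y + 16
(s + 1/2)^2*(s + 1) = s^3 + 2*s^2 + 5*s/4 + 1/4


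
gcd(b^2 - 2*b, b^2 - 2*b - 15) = 1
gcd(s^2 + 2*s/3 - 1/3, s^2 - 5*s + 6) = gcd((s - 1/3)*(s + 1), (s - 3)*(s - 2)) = 1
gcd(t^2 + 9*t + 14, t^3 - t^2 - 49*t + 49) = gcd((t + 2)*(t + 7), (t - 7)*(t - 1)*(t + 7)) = t + 7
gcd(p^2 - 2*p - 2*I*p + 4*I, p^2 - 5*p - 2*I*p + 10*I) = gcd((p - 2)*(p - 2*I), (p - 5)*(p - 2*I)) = p - 2*I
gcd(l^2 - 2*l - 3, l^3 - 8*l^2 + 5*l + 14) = l + 1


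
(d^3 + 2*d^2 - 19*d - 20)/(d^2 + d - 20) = d + 1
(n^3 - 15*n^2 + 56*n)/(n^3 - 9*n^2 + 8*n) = (n - 7)/(n - 1)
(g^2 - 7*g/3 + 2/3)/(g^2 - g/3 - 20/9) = 3*(-3*g^2 + 7*g - 2)/(-9*g^2 + 3*g + 20)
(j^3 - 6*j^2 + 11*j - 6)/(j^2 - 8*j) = (j^3 - 6*j^2 + 11*j - 6)/(j*(j - 8))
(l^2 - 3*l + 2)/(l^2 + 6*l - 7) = (l - 2)/(l + 7)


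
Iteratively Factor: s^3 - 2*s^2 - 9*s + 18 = (s - 3)*(s^2 + s - 6) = (s - 3)*(s - 2)*(s + 3)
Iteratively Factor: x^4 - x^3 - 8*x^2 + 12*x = (x - 2)*(x^3 + x^2 - 6*x) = (x - 2)*(x + 3)*(x^2 - 2*x) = (x - 2)^2*(x + 3)*(x)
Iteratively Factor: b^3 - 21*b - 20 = (b + 4)*(b^2 - 4*b - 5) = (b + 1)*(b + 4)*(b - 5)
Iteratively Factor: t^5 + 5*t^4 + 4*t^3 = (t)*(t^4 + 5*t^3 + 4*t^2) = t^2*(t^3 + 5*t^2 + 4*t) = t^2*(t + 4)*(t^2 + t) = t^2*(t + 1)*(t + 4)*(t)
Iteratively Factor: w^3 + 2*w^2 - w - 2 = (w - 1)*(w^2 + 3*w + 2) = (w - 1)*(w + 1)*(w + 2)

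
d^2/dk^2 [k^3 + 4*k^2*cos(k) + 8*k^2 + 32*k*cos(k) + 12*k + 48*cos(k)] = -4*k^2*cos(k) - 16*k*sin(k) - 32*k*cos(k) + 6*k - 64*sin(k) - 40*cos(k) + 16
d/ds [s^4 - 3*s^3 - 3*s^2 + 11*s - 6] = 4*s^3 - 9*s^2 - 6*s + 11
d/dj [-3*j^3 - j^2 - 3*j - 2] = -9*j^2 - 2*j - 3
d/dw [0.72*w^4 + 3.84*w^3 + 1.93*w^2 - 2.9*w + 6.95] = 2.88*w^3 + 11.52*w^2 + 3.86*w - 2.9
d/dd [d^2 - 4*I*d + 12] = 2*d - 4*I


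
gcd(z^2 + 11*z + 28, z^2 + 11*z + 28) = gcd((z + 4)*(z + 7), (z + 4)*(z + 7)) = z^2 + 11*z + 28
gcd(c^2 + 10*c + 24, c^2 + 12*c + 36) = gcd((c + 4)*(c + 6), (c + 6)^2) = c + 6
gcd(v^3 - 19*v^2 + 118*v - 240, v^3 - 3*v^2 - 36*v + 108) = v - 6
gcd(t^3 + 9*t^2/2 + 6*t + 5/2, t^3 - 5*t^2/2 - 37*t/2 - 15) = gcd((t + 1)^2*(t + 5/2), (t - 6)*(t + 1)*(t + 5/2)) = t^2 + 7*t/2 + 5/2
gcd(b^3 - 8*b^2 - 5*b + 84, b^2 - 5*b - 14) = b - 7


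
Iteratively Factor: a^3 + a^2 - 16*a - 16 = (a - 4)*(a^2 + 5*a + 4) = (a - 4)*(a + 4)*(a + 1)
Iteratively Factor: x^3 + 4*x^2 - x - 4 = (x + 4)*(x^2 - 1) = (x - 1)*(x + 4)*(x + 1)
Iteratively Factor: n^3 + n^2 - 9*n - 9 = (n + 3)*(n^2 - 2*n - 3) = (n + 1)*(n + 3)*(n - 3)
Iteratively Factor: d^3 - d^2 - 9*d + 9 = (d - 3)*(d^2 + 2*d - 3) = (d - 3)*(d - 1)*(d + 3)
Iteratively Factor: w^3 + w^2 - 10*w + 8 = (w - 2)*(w^2 + 3*w - 4) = (w - 2)*(w + 4)*(w - 1)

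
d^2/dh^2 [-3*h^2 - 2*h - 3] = -6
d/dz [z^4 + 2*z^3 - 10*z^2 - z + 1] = 4*z^3 + 6*z^2 - 20*z - 1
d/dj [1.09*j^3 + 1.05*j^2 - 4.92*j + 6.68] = 3.27*j^2 + 2.1*j - 4.92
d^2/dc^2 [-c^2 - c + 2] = -2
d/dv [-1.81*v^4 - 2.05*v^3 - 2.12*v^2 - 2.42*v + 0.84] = -7.24*v^3 - 6.15*v^2 - 4.24*v - 2.42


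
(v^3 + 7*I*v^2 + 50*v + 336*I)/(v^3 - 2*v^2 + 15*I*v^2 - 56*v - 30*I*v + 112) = (v^2 - I*v + 42)/(v^2 + v*(-2 + 7*I) - 14*I)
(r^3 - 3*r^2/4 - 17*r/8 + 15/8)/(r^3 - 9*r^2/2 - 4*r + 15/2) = (r - 5/4)/(r - 5)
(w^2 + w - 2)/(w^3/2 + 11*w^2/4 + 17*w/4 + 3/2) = 4*(w - 1)/(2*w^2 + 7*w + 3)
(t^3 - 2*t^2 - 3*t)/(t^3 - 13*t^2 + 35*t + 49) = t*(t - 3)/(t^2 - 14*t + 49)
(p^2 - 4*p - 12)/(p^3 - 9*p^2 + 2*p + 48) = (p - 6)/(p^2 - 11*p + 24)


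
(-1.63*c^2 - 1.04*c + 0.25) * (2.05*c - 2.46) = -3.3415*c^3 + 1.8778*c^2 + 3.0709*c - 0.615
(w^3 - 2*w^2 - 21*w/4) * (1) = w^3 - 2*w^2 - 21*w/4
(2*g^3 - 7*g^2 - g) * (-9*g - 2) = -18*g^4 + 59*g^3 + 23*g^2 + 2*g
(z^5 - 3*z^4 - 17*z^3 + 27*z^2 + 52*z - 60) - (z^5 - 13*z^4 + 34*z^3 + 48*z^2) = 10*z^4 - 51*z^3 - 21*z^2 + 52*z - 60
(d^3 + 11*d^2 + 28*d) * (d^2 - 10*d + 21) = d^5 + d^4 - 61*d^3 - 49*d^2 + 588*d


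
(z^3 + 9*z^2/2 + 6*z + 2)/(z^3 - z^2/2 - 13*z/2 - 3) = (z + 2)/(z - 3)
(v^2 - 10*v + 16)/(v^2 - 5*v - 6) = (-v^2 + 10*v - 16)/(-v^2 + 5*v + 6)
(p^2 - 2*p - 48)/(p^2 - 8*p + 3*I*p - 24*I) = (p + 6)/(p + 3*I)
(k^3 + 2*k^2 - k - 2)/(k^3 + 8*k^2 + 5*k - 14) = (k + 1)/(k + 7)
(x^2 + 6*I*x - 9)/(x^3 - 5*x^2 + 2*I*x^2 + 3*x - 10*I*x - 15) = (x + 3*I)/(x^2 - x*(5 + I) + 5*I)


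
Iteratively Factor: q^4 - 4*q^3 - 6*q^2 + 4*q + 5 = (q - 5)*(q^3 + q^2 - q - 1) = (q - 5)*(q + 1)*(q^2 - 1) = (q - 5)*(q - 1)*(q + 1)*(q + 1)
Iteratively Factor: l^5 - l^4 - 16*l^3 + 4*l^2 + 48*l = (l)*(l^4 - l^3 - 16*l^2 + 4*l + 48) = l*(l - 4)*(l^3 + 3*l^2 - 4*l - 12) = l*(l - 4)*(l + 2)*(l^2 + l - 6) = l*(l - 4)*(l - 2)*(l + 2)*(l + 3)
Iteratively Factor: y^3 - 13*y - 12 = (y - 4)*(y^2 + 4*y + 3) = (y - 4)*(y + 1)*(y + 3)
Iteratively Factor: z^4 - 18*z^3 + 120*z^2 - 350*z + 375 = (z - 3)*(z^3 - 15*z^2 + 75*z - 125) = (z - 5)*(z - 3)*(z^2 - 10*z + 25) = (z - 5)^2*(z - 3)*(z - 5)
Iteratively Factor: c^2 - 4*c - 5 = (c - 5)*(c + 1)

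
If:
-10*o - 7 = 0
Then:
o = -7/10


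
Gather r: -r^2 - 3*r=-r^2 - 3*r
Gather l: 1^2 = 1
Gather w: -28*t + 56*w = -28*t + 56*w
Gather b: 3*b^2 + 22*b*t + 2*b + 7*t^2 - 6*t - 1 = 3*b^2 + b*(22*t + 2) + 7*t^2 - 6*t - 1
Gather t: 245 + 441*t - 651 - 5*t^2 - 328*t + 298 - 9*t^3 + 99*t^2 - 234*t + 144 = -9*t^3 + 94*t^2 - 121*t + 36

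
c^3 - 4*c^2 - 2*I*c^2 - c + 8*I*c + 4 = (c - 4)*(c - I)^2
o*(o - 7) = o^2 - 7*o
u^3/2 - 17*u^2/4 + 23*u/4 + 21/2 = (u/2 + 1/2)*(u - 6)*(u - 7/2)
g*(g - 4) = g^2 - 4*g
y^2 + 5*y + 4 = (y + 1)*(y + 4)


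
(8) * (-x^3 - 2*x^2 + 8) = -8*x^3 - 16*x^2 + 64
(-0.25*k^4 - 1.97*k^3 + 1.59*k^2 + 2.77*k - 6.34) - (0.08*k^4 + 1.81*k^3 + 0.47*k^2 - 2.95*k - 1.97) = -0.33*k^4 - 3.78*k^3 + 1.12*k^2 + 5.72*k - 4.37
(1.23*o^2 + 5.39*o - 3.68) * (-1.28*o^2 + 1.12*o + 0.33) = -1.5744*o^4 - 5.5216*o^3 + 11.1531*o^2 - 2.3429*o - 1.2144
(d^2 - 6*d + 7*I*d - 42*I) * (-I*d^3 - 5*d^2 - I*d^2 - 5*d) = -I*d^5 + 2*d^4 + 5*I*d^4 - 10*d^3 - 29*I*d^3 - 12*d^2 + 175*I*d^2 + 210*I*d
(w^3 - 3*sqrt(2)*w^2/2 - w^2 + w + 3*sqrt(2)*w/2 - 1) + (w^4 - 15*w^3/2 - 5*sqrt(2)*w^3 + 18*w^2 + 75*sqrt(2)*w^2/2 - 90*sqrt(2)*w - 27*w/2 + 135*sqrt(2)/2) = w^4 - 5*sqrt(2)*w^3 - 13*w^3/2 + 17*w^2 + 36*sqrt(2)*w^2 - 177*sqrt(2)*w/2 - 25*w/2 - 1 + 135*sqrt(2)/2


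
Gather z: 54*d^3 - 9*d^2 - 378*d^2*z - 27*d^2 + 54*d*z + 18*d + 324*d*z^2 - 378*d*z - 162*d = 54*d^3 - 36*d^2 + 324*d*z^2 - 144*d + z*(-378*d^2 - 324*d)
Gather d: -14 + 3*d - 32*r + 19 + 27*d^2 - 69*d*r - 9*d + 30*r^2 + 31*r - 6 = 27*d^2 + d*(-69*r - 6) + 30*r^2 - r - 1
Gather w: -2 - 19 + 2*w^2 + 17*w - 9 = 2*w^2 + 17*w - 30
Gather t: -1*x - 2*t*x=-2*t*x - x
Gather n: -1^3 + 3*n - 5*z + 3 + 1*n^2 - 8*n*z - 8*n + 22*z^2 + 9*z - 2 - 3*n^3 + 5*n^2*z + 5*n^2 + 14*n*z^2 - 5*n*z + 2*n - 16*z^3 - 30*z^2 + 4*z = -3*n^3 + n^2*(5*z + 6) + n*(14*z^2 - 13*z - 3) - 16*z^3 - 8*z^2 + 8*z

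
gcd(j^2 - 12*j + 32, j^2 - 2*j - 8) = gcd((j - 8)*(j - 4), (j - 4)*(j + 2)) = j - 4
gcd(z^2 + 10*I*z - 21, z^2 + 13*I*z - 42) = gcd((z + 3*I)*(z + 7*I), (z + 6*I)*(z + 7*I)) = z + 7*I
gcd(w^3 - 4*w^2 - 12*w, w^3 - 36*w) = w^2 - 6*w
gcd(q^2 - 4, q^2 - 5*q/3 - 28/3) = 1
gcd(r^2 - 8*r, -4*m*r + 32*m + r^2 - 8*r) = r - 8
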